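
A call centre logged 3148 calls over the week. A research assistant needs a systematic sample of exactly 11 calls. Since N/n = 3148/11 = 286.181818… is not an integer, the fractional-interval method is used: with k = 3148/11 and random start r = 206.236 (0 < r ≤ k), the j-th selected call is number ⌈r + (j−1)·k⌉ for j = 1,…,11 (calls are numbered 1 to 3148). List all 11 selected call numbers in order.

207, 493, 779, 1065, 1351, 1638, 1924, 2210, 2496, 2782, 3069

j=1: r + 0k = 206.236 → ⌈·⌉ = 207
j=2: r + 1k = 492.417818… → ⌈·⌉ = 493
j=3: r + 2k = 778.599636… → ⌈·⌉ = 779
j=4: r + 3k = 1064.781454… → ⌈·⌉ = 1065
j=5: r + 4k = 1350.963272… → ⌈·⌉ = 1351
j=6: r + 5k = 1637.145090… → ⌈·⌉ = 1638
j=7: r + 6k = 1923.326909… → ⌈·⌉ = 1924
j=8: r + 7k = 2209.508727… → ⌈·⌉ = 2210
j=9: r + 8k = 2495.690545… → ⌈·⌉ = 2496
j=10: r + 9k = 2781.872363… → ⌈·⌉ = 2782
j=11: r + 10k = 3068.054181… → ⌈·⌉ = 3069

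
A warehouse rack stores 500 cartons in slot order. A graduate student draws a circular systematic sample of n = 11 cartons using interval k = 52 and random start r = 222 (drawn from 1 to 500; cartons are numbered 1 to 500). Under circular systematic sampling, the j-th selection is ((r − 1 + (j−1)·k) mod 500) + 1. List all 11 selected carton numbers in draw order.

222, 274, 326, 378, 430, 482, 34, 86, 138, 190, 242

Selection 1: 222
Selection 2: 222 + 52 = 274
Selection 3: 274 + 52 = 326
Selection 4: 326 + 52 = 378
Selection 5: 378 + 52 = 430
Selection 6: 430 + 52 = 482
Selection 7: 482 + 52 = 534 → 534 − 500 = 34
Selection 8: 34 + 52 = 86
Selection 9: 86 + 52 = 138
Selection 10: 138 + 52 = 190
Selection 11: 190 + 52 = 242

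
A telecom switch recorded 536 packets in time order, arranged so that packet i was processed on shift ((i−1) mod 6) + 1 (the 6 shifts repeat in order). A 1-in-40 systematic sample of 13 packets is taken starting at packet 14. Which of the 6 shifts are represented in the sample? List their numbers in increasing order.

Consecutive selections differ by k = 40, so their shift numbers differ by 40 mod 6 = 4.
gcd(40, 6) = 2, so the sample visits 6/2 = 3 distinct residues mod 6.
Start 14 is shift 2; the shifts hit are 2, 4, 6.

2, 4, 6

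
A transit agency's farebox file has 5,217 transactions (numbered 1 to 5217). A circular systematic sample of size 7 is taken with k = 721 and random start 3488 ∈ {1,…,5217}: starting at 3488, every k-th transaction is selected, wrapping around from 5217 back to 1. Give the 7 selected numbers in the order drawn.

3488, 4209, 4930, 434, 1155, 1876, 2597

Selection 1: 3488
Selection 2: 3488 + 721 = 4209
Selection 3: 4209 + 721 = 4930
Selection 4: 4930 + 721 = 5651 → 5651 − 5217 = 434
Selection 5: 434 + 721 = 1155
Selection 6: 1155 + 721 = 1876
Selection 7: 1876 + 721 = 2597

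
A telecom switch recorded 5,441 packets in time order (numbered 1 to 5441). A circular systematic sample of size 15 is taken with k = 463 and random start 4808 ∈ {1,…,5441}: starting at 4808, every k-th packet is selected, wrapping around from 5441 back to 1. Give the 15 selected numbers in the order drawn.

Selection 1: 4808
Selection 2: 4808 + 463 = 5271
Selection 3: 5271 + 463 = 5734 → 5734 − 5441 = 293
Selection 4: 293 + 463 = 756
Selection 5: 756 + 463 = 1219
Selection 6: 1219 + 463 = 1682
Selection 7: 1682 + 463 = 2145
Selection 8: 2145 + 463 = 2608
Selection 9: 2608 + 463 = 3071
Selection 10: 3071 + 463 = 3534
Selection 11: 3534 + 463 = 3997
Selection 12: 3997 + 463 = 4460
Selection 13: 4460 + 463 = 4923
Selection 14: 4923 + 463 = 5386
Selection 15: 5386 + 463 = 5849 → 5849 − 5441 = 408

4808, 5271, 293, 756, 1219, 1682, 2145, 2608, 3071, 3534, 3997, 4460, 4923, 5386, 408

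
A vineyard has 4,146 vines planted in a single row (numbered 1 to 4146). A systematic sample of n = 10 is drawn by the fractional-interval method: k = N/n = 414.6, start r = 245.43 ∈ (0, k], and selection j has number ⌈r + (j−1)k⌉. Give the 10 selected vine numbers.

j=1: r + 0k = 245.43 → ⌈·⌉ = 246
j=2: r + 1k = 660.03 → ⌈·⌉ = 661
j=3: r + 2k = 1074.63 → ⌈·⌉ = 1075
j=4: r + 3k = 1489.23 → ⌈·⌉ = 1490
j=5: r + 4k = 1903.83 → ⌈·⌉ = 1904
j=6: r + 5k = 2318.43 → ⌈·⌉ = 2319
j=7: r + 6k = 2733.03 → ⌈·⌉ = 2734
j=8: r + 7k = 3147.63 → ⌈·⌉ = 3148
j=9: r + 8k = 3562.23 → ⌈·⌉ = 3563
j=10: r + 9k = 3976.83 → ⌈·⌉ = 3977

246, 661, 1075, 1490, 1904, 2319, 2734, 3148, 3563, 3977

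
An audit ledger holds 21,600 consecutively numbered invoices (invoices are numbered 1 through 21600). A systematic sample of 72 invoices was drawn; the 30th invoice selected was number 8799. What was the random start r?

k = 21600/72 = 300
r = 8799 − (30−1)×300 = 8799 − 8700 = 99

99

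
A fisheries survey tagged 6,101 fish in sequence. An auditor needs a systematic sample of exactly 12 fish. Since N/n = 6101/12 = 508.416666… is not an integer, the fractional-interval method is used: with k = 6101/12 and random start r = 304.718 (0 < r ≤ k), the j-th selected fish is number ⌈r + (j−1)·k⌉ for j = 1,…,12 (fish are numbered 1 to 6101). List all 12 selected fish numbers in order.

305, 814, 1322, 1830, 2339, 2847, 3356, 3864, 4373, 4881, 5389, 5898

j=1: r + 0k = 304.718 → ⌈·⌉ = 305
j=2: r + 1k = 813.134666… → ⌈·⌉ = 814
j=3: r + 2k = 1321.551333… → ⌈·⌉ = 1322
j=4: r + 3k = 1829.968 → ⌈·⌉ = 1830
j=5: r + 4k = 2338.384666… → ⌈·⌉ = 2339
j=6: r + 5k = 2846.801333… → ⌈·⌉ = 2847
j=7: r + 6k = 3355.218 → ⌈·⌉ = 3356
j=8: r + 7k = 3863.634666… → ⌈·⌉ = 3864
j=9: r + 8k = 4372.051333… → ⌈·⌉ = 4373
j=10: r + 9k = 4880.468 → ⌈·⌉ = 4881
j=11: r + 10k = 5388.884666… → ⌈·⌉ = 5389
j=12: r + 11k = 5897.301333… → ⌈·⌉ = 5898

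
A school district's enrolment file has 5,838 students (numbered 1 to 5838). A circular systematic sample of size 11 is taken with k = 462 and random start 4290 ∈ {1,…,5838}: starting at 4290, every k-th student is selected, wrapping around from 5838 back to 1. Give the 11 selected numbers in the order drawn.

4290, 4752, 5214, 5676, 300, 762, 1224, 1686, 2148, 2610, 3072

Selection 1: 4290
Selection 2: 4290 + 462 = 4752
Selection 3: 4752 + 462 = 5214
Selection 4: 5214 + 462 = 5676
Selection 5: 5676 + 462 = 6138 → 6138 − 5838 = 300
Selection 6: 300 + 462 = 762
Selection 7: 762 + 462 = 1224
Selection 8: 1224 + 462 = 1686
Selection 9: 1686 + 462 = 2148
Selection 10: 2148 + 462 = 2610
Selection 11: 2610 + 462 = 3072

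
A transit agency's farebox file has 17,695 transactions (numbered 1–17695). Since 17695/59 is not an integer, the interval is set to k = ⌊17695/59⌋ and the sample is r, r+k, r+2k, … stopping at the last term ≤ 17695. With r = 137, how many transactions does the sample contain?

k = ⌊17695/59⌋ = 299
Achieved size = ⌊(17695 − 137)/299⌋ + 1 = ⌊17558/299⌋ + 1 = 58 + 1 = 59
(last selection: 137 + 58×299 = 17479 ≤ 17695; next would be 17778 > 17695)

59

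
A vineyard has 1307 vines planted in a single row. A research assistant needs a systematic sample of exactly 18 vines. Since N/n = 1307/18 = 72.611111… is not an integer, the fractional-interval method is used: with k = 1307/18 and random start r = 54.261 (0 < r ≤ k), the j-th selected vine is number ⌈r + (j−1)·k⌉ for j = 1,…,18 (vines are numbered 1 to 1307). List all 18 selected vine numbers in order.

55, 127, 200, 273, 345, 418, 490, 563, 636, 708, 781, 853, 926, 999, 1071, 1144, 1217, 1289

j=1: r + 0k = 54.261 → ⌈·⌉ = 55
j=2: r + 1k = 126.872111… → ⌈·⌉ = 127
j=3: r + 2k = 199.483222… → ⌈·⌉ = 200
j=4: r + 3k = 272.094333… → ⌈·⌉ = 273
j=5: r + 4k = 344.705444… → ⌈·⌉ = 345
j=6: r + 5k = 417.316555… → ⌈·⌉ = 418
j=7: r + 6k = 489.927666… → ⌈·⌉ = 490
j=8: r + 7k = 562.538777… → ⌈·⌉ = 563
j=9: r + 8k = 635.149888… → ⌈·⌉ = 636
j=10: r + 9k = 707.761 → ⌈·⌉ = 708
j=11: r + 10k = 780.372111… → ⌈·⌉ = 781
j=12: r + 11k = 852.983222… → ⌈·⌉ = 853
j=13: r + 12k = 925.594333… → ⌈·⌉ = 926
j=14: r + 13k = 998.205444… → ⌈·⌉ = 999
j=15: r + 14k = 1070.816555… → ⌈·⌉ = 1071
j=16: r + 15k = 1143.427666… → ⌈·⌉ = 1144
j=17: r + 16k = 1216.038777… → ⌈·⌉ = 1217
j=18: r + 17k = 1288.649888… → ⌈·⌉ = 1289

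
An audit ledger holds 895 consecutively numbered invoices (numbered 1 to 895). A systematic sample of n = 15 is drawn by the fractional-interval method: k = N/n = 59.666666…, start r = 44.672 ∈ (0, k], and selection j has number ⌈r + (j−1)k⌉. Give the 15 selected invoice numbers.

j=1: r + 0k = 44.672 → ⌈·⌉ = 45
j=2: r + 1k = 104.338666… → ⌈·⌉ = 105
j=3: r + 2k = 164.005333… → ⌈·⌉ = 165
j=4: r + 3k = 223.672 → ⌈·⌉ = 224
j=5: r + 4k = 283.338666… → ⌈·⌉ = 284
j=6: r + 5k = 343.005333… → ⌈·⌉ = 344
j=7: r + 6k = 402.672 → ⌈·⌉ = 403
j=8: r + 7k = 462.338666… → ⌈·⌉ = 463
j=9: r + 8k = 522.005333… → ⌈·⌉ = 523
j=10: r + 9k = 581.672 → ⌈·⌉ = 582
j=11: r + 10k = 641.338666… → ⌈·⌉ = 642
j=12: r + 11k = 701.005333… → ⌈·⌉ = 702
j=13: r + 12k = 760.672 → ⌈·⌉ = 761
j=14: r + 13k = 820.338666… → ⌈·⌉ = 821
j=15: r + 14k = 880.005333… → ⌈·⌉ = 881

45, 105, 165, 224, 284, 344, 403, 463, 523, 582, 642, 702, 761, 821, 881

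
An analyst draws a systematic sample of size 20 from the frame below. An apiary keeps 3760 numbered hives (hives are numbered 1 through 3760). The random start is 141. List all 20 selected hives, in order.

141, 329, 517, 705, 893, 1081, 1269, 1457, 1645, 1833, 2021, 2209, 2397, 2585, 2773, 2961, 3149, 3337, 3525, 3713

k = N/n = 3760/20 = 188
hive 1: 141
hive 2: 141 + 188 = 329
hive 3: 329 + 188 = 517
hive 4: 517 + 188 = 705
hive 5: 705 + 188 = 893
hive 6: 893 + 188 = 1081
hive 7: 1081 + 188 = 1269
hive 8: 1269 + 188 = 1457
hive 9: 1457 + 188 = 1645
hive 10: 1645 + 188 = 1833
hive 11: 1833 + 188 = 2021
hive 12: 2021 + 188 = 2209
hive 13: 2209 + 188 = 2397
hive 14: 2397 + 188 = 2585
hive 15: 2585 + 188 = 2773
hive 16: 2773 + 188 = 2961
hive 17: 2961 + 188 = 3149
hive 18: 3149 + 188 = 3337
hive 19: 3337 + 188 = 3525
hive 20: 3525 + 188 = 3713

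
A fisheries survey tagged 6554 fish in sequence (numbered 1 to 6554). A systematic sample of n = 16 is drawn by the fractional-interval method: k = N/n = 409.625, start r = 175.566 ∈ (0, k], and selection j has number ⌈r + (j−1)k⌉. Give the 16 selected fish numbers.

j=1: r + 0k = 175.566 → ⌈·⌉ = 176
j=2: r + 1k = 585.191 → ⌈·⌉ = 586
j=3: r + 2k = 994.816 → ⌈·⌉ = 995
j=4: r + 3k = 1404.441 → ⌈·⌉ = 1405
j=5: r + 4k = 1814.066 → ⌈·⌉ = 1815
j=6: r + 5k = 2223.691 → ⌈·⌉ = 2224
j=7: r + 6k = 2633.316 → ⌈·⌉ = 2634
j=8: r + 7k = 3042.941 → ⌈·⌉ = 3043
j=9: r + 8k = 3452.566 → ⌈·⌉ = 3453
j=10: r + 9k = 3862.191 → ⌈·⌉ = 3863
j=11: r + 10k = 4271.816 → ⌈·⌉ = 4272
j=12: r + 11k = 4681.441 → ⌈·⌉ = 4682
j=13: r + 12k = 5091.066 → ⌈·⌉ = 5092
j=14: r + 13k = 5500.691 → ⌈·⌉ = 5501
j=15: r + 14k = 5910.316 → ⌈·⌉ = 5911
j=16: r + 15k = 6319.941 → ⌈·⌉ = 6320

176, 586, 995, 1405, 1815, 2224, 2634, 3043, 3453, 3863, 4272, 4682, 5092, 5501, 5911, 6320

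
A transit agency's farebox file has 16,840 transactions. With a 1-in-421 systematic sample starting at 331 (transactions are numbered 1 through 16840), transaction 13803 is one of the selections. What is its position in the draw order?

k = 421
position = (13803 − 331)/421 + 1 = 13472/421 + 1 = 32 + 1 = 33

33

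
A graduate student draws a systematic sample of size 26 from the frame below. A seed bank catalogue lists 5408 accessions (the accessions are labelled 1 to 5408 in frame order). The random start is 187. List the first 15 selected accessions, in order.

187, 395, 603, 811, 1019, 1227, 1435, 1643, 1851, 2059, 2267, 2475, 2683, 2891, 3099

k = N/n = 5408/26 = 208
accession 1: 187
accession 2: 187 + 208 = 395
accession 3: 395 + 208 = 603
accession 4: 603 + 208 = 811
accession 5: 811 + 208 = 1019
accession 6: 1019 + 208 = 1227
accession 7: 1227 + 208 = 1435
accession 8: 1435 + 208 = 1643
accession 9: 1643 + 208 = 1851
accession 10: 1851 + 208 = 2059
accession 11: 2059 + 208 = 2267
accession 12: 2267 + 208 = 2475
accession 13: 2475 + 208 = 2683
accession 14: 2683 + 208 = 2891
accession 15: 2891 + 208 = 3099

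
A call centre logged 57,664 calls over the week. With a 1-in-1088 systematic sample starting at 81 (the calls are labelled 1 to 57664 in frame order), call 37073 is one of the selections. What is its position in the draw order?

k = 1088
position = (37073 − 81)/1088 + 1 = 36992/1088 + 1 = 34 + 1 = 35

35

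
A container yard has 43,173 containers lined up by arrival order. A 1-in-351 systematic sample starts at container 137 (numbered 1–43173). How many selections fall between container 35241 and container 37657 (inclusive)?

k = 351
First selection ≥ 35241: 137 + ⌈(35241−137)/351⌉·351 = 137 + 101×351 = 35588
Last selection ≤ 37657: 137 + ⌊(37657−137)/351⌋·351 = 137 + 106×351 = 37343
Count = 106 − 101 + 1 = 6

6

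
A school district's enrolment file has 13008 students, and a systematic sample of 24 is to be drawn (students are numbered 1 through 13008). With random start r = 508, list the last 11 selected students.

k = N/n = 13008/24 = 542
14th selection = 508 + 13×542 = 7554
15th: 7554 + 542 = 8096
16th: 8096 + 542 = 8638
17th: 8638 + 542 = 9180
18th: 9180 + 542 = 9722
19th: 9722 + 542 = 10264
20th: 10264 + 542 = 10806
21st: 10806 + 542 = 11348
22nd: 11348 + 542 = 11890
23rd: 11890 + 542 = 12432
24th: 12432 + 542 = 12974

7554, 8096, 8638, 9180, 9722, 10264, 10806, 11348, 11890, 12432, 12974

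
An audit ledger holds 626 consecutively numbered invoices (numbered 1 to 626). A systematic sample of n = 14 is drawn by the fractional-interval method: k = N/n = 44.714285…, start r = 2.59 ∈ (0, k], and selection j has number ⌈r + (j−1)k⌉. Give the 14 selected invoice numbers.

j=1: r + 0k = 2.59 → ⌈·⌉ = 3
j=2: r + 1k = 47.304285… → ⌈·⌉ = 48
j=3: r + 2k = 92.018571… → ⌈·⌉ = 93
j=4: r + 3k = 136.732857… → ⌈·⌉ = 137
j=5: r + 4k = 181.447142… → ⌈·⌉ = 182
j=6: r + 5k = 226.161428… → ⌈·⌉ = 227
j=7: r + 6k = 270.875714… → ⌈·⌉ = 271
j=8: r + 7k = 315.59 → ⌈·⌉ = 316
j=9: r + 8k = 360.304285… → ⌈·⌉ = 361
j=10: r + 9k = 405.018571… → ⌈·⌉ = 406
j=11: r + 10k = 449.732857… → ⌈·⌉ = 450
j=12: r + 11k = 494.447142… → ⌈·⌉ = 495
j=13: r + 12k = 539.161428… → ⌈·⌉ = 540
j=14: r + 13k = 583.875714… → ⌈·⌉ = 584

3, 48, 93, 137, 182, 227, 271, 316, 361, 406, 450, 495, 540, 584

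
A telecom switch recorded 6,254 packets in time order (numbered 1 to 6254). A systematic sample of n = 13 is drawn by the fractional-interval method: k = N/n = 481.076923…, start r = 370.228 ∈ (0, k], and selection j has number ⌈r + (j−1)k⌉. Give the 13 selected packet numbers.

j=1: r + 0k = 370.228 → ⌈·⌉ = 371
j=2: r + 1k = 851.304923… → ⌈·⌉ = 852
j=3: r + 2k = 1332.381846… → ⌈·⌉ = 1333
j=4: r + 3k = 1813.458769… → ⌈·⌉ = 1814
j=5: r + 4k = 2294.535692… → ⌈·⌉ = 2295
j=6: r + 5k = 2775.612615… → ⌈·⌉ = 2776
j=7: r + 6k = 3256.689538… → ⌈·⌉ = 3257
j=8: r + 7k = 3737.766461… → ⌈·⌉ = 3738
j=9: r + 8k = 4218.843384… → ⌈·⌉ = 4219
j=10: r + 9k = 4699.920307… → ⌈·⌉ = 4700
j=11: r + 10k = 5180.997230… → ⌈·⌉ = 5181
j=12: r + 11k = 5662.074153… → ⌈·⌉ = 5663
j=13: r + 12k = 6143.151076… → ⌈·⌉ = 6144

371, 852, 1333, 1814, 2295, 2776, 3257, 3738, 4219, 4700, 5181, 5663, 6144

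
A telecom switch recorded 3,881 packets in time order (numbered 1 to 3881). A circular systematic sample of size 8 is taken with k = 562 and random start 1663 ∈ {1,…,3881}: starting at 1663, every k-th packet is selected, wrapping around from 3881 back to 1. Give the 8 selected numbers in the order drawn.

Selection 1: 1663
Selection 2: 1663 + 562 = 2225
Selection 3: 2225 + 562 = 2787
Selection 4: 2787 + 562 = 3349
Selection 5: 3349 + 562 = 3911 → 3911 − 3881 = 30
Selection 6: 30 + 562 = 592
Selection 7: 592 + 562 = 1154
Selection 8: 1154 + 562 = 1716

1663, 2225, 2787, 3349, 30, 592, 1154, 1716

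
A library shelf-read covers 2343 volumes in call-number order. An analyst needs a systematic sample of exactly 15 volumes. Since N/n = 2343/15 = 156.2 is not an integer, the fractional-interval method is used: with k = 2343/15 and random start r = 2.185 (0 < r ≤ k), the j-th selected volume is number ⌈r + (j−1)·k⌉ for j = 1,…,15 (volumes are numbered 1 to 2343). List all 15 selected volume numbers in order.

j=1: r + 0k = 2.185 → ⌈·⌉ = 3
j=2: r + 1k = 158.385 → ⌈·⌉ = 159
j=3: r + 2k = 314.585 → ⌈·⌉ = 315
j=4: r + 3k = 470.785 → ⌈·⌉ = 471
j=5: r + 4k = 626.985 → ⌈·⌉ = 627
j=6: r + 5k = 783.185 → ⌈·⌉ = 784
j=7: r + 6k = 939.385 → ⌈·⌉ = 940
j=8: r + 7k = 1095.585 → ⌈·⌉ = 1096
j=9: r + 8k = 1251.785 → ⌈·⌉ = 1252
j=10: r + 9k = 1407.985 → ⌈·⌉ = 1408
j=11: r + 10k = 1564.185 → ⌈·⌉ = 1565
j=12: r + 11k = 1720.385 → ⌈·⌉ = 1721
j=13: r + 12k = 1876.585 → ⌈·⌉ = 1877
j=14: r + 13k = 2032.785 → ⌈·⌉ = 2033
j=15: r + 14k = 2188.985 → ⌈·⌉ = 2189

3, 159, 315, 471, 627, 784, 940, 1096, 1252, 1408, 1565, 1721, 1877, 2033, 2189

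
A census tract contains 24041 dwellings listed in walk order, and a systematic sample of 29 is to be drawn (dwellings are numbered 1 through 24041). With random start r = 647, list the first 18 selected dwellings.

k = N/n = 24041/29 = 829
dwelling 1: 647
dwelling 2: 647 + 829 = 1476
dwelling 3: 1476 + 829 = 2305
dwelling 4: 2305 + 829 = 3134
dwelling 5: 3134 + 829 = 3963
dwelling 6: 3963 + 829 = 4792
dwelling 7: 4792 + 829 = 5621
dwelling 8: 5621 + 829 = 6450
dwelling 9: 6450 + 829 = 7279
dwelling 10: 7279 + 829 = 8108
dwelling 11: 8108 + 829 = 8937
dwelling 12: 8937 + 829 = 9766
dwelling 13: 9766 + 829 = 10595
dwelling 14: 10595 + 829 = 11424
dwelling 15: 11424 + 829 = 12253
dwelling 16: 12253 + 829 = 13082
dwelling 17: 13082 + 829 = 13911
dwelling 18: 13911 + 829 = 14740

647, 1476, 2305, 3134, 3963, 4792, 5621, 6450, 7279, 8108, 8937, 9766, 10595, 11424, 12253, 13082, 13911, 14740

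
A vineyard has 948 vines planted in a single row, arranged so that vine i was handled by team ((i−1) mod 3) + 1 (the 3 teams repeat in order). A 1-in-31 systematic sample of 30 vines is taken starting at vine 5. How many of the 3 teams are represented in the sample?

3

Consecutive selections differ by k = 31, so their team numbers differ by 31 mod 3 = 1.
gcd(31, 3) = 1, so the sample visits 3/1 = 3 distinct residues mod 3.
Start 5 is team 2; the teams hit are 1, 2, 3.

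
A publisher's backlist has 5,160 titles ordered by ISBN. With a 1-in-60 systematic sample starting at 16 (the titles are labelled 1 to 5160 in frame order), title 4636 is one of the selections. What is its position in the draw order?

k = 60
position = (4636 − 16)/60 + 1 = 4620/60 + 1 = 77 + 1 = 78

78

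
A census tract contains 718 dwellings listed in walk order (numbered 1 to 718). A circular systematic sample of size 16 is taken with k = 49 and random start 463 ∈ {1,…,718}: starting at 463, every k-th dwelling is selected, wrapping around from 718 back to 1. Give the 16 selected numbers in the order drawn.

463, 512, 561, 610, 659, 708, 39, 88, 137, 186, 235, 284, 333, 382, 431, 480

Selection 1: 463
Selection 2: 463 + 49 = 512
Selection 3: 512 + 49 = 561
Selection 4: 561 + 49 = 610
Selection 5: 610 + 49 = 659
Selection 6: 659 + 49 = 708
Selection 7: 708 + 49 = 757 → 757 − 718 = 39
Selection 8: 39 + 49 = 88
Selection 9: 88 + 49 = 137
Selection 10: 137 + 49 = 186
Selection 11: 186 + 49 = 235
Selection 12: 235 + 49 = 284
Selection 13: 284 + 49 = 333
Selection 14: 333 + 49 = 382
Selection 15: 382 + 49 = 431
Selection 16: 431 + 49 = 480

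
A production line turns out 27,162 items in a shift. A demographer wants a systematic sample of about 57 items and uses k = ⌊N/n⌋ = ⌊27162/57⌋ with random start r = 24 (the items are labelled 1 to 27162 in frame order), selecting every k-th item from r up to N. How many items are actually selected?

k = ⌊27162/57⌋ = 476
Achieved size = ⌊(27162 − 24)/476⌋ + 1 = ⌊27138/476⌋ + 1 = 57 + 1 = 58
(last selection: 24 + 57×476 = 27156 ≤ 27162; next would be 27632 > 27162)

58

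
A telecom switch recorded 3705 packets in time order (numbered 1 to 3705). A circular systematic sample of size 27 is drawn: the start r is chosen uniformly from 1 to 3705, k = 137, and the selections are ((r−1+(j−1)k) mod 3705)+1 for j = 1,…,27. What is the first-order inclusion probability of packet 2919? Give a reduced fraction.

9/1235

For each position j, as r ranges over 1…3705 the j-th selection hits every packet exactly once, so packet 2919 is selected for exactly 27 of the 3705 starts.
Inclusion probability = 27/3705 = 9/1235.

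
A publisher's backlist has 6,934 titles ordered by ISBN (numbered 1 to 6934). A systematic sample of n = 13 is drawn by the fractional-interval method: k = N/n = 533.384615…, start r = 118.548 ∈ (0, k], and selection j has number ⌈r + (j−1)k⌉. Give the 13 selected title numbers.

j=1: r + 0k = 118.548 → ⌈·⌉ = 119
j=2: r + 1k = 651.932615… → ⌈·⌉ = 652
j=3: r + 2k = 1185.317230… → ⌈·⌉ = 1186
j=4: r + 3k = 1718.701846… → ⌈·⌉ = 1719
j=5: r + 4k = 2252.086461… → ⌈·⌉ = 2253
j=6: r + 5k = 2785.471076… → ⌈·⌉ = 2786
j=7: r + 6k = 3318.855692… → ⌈·⌉ = 3319
j=8: r + 7k = 3852.240307… → ⌈·⌉ = 3853
j=9: r + 8k = 4385.624923… → ⌈·⌉ = 4386
j=10: r + 9k = 4919.009538… → ⌈·⌉ = 4920
j=11: r + 10k = 5452.394153… → ⌈·⌉ = 5453
j=12: r + 11k = 5985.778769… → ⌈·⌉ = 5986
j=13: r + 12k = 6519.163384… → ⌈·⌉ = 6520

119, 652, 1186, 1719, 2253, 2786, 3319, 3853, 4386, 4920, 5453, 5986, 6520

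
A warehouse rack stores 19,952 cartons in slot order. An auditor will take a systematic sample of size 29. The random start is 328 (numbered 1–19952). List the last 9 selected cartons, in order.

14088, 14776, 15464, 16152, 16840, 17528, 18216, 18904, 19592

k = N/n = 19952/29 = 688
21st selection = 328 + 20×688 = 14088
22nd: 14088 + 688 = 14776
23rd: 14776 + 688 = 15464
24th: 15464 + 688 = 16152
25th: 16152 + 688 = 16840
26th: 16840 + 688 = 17528
27th: 17528 + 688 = 18216
28th: 18216 + 688 = 18904
29th: 18904 + 688 = 19592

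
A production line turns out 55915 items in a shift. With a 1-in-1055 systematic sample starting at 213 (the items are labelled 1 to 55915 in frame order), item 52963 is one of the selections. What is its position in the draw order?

k = 1055
position = (52963 − 213)/1055 + 1 = 52750/1055 + 1 = 50 + 1 = 51

51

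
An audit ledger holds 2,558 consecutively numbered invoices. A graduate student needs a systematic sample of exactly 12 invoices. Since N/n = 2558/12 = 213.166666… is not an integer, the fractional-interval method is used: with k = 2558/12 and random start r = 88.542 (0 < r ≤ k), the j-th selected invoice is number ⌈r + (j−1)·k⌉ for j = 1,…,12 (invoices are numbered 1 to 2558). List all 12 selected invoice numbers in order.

89, 302, 515, 729, 942, 1155, 1368, 1581, 1794, 2008, 2221, 2434

j=1: r + 0k = 88.542 → ⌈·⌉ = 89
j=2: r + 1k = 301.708666… → ⌈·⌉ = 302
j=3: r + 2k = 514.875333… → ⌈·⌉ = 515
j=4: r + 3k = 728.042 → ⌈·⌉ = 729
j=5: r + 4k = 941.208666… → ⌈·⌉ = 942
j=6: r + 5k = 1154.375333… → ⌈·⌉ = 1155
j=7: r + 6k = 1367.542 → ⌈·⌉ = 1368
j=8: r + 7k = 1580.708666… → ⌈·⌉ = 1581
j=9: r + 8k = 1793.875333… → ⌈·⌉ = 1794
j=10: r + 9k = 2007.042 → ⌈·⌉ = 2008
j=11: r + 10k = 2220.208666… → ⌈·⌉ = 2221
j=12: r + 11k = 2433.375333… → ⌈·⌉ = 2434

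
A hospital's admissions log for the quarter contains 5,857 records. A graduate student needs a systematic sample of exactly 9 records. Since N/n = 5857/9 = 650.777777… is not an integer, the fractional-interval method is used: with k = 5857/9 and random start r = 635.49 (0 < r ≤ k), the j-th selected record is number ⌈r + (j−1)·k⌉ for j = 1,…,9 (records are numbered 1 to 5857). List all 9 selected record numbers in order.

636, 1287, 1938, 2588, 3239, 3890, 4541, 5191, 5842

j=1: r + 0k = 635.49 → ⌈·⌉ = 636
j=2: r + 1k = 1286.267777… → ⌈·⌉ = 1287
j=3: r + 2k = 1937.045555… → ⌈·⌉ = 1938
j=4: r + 3k = 2587.823333… → ⌈·⌉ = 2588
j=5: r + 4k = 3238.601111… → ⌈·⌉ = 3239
j=6: r + 5k = 3889.378888… → ⌈·⌉ = 3890
j=7: r + 6k = 4540.156666… → ⌈·⌉ = 4541
j=8: r + 7k = 5190.934444… → ⌈·⌉ = 5191
j=9: r + 8k = 5841.712222… → ⌈·⌉ = 5842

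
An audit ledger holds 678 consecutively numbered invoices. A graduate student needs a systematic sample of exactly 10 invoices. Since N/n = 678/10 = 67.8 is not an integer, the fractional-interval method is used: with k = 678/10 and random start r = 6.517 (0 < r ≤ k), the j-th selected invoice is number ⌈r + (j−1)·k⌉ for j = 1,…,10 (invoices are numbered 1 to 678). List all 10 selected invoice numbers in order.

7, 75, 143, 210, 278, 346, 414, 482, 549, 617

j=1: r + 0k = 6.517 → ⌈·⌉ = 7
j=2: r + 1k = 74.317 → ⌈·⌉ = 75
j=3: r + 2k = 142.117 → ⌈·⌉ = 143
j=4: r + 3k = 209.917 → ⌈·⌉ = 210
j=5: r + 4k = 277.717 → ⌈·⌉ = 278
j=6: r + 5k = 345.517 → ⌈·⌉ = 346
j=7: r + 6k = 413.317 → ⌈·⌉ = 414
j=8: r + 7k = 481.117 → ⌈·⌉ = 482
j=9: r + 8k = 548.917 → ⌈·⌉ = 549
j=10: r + 9k = 616.717 → ⌈·⌉ = 617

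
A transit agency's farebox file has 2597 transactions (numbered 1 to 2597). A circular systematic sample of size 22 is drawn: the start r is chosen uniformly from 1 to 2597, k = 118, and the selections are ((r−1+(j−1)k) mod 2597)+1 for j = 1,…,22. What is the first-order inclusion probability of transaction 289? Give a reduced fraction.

22/2597

For each position j, as r ranges over 1…2597 the j-th selection hits every transaction exactly once, so transaction 289 is selected for exactly 22 of the 2597 starts.
Inclusion probability = 22/2597.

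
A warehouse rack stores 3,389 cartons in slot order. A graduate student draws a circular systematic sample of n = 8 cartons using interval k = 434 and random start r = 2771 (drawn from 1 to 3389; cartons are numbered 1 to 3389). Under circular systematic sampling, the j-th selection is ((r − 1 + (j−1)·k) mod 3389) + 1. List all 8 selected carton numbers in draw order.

2771, 3205, 250, 684, 1118, 1552, 1986, 2420

Selection 1: 2771
Selection 2: 2771 + 434 = 3205
Selection 3: 3205 + 434 = 3639 → 3639 − 3389 = 250
Selection 4: 250 + 434 = 684
Selection 5: 684 + 434 = 1118
Selection 6: 1118 + 434 = 1552
Selection 7: 1552 + 434 = 1986
Selection 8: 1986 + 434 = 2420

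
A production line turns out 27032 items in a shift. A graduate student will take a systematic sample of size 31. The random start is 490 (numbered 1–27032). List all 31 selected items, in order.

490, 1362, 2234, 3106, 3978, 4850, 5722, 6594, 7466, 8338, 9210, 10082, 10954, 11826, 12698, 13570, 14442, 15314, 16186, 17058, 17930, 18802, 19674, 20546, 21418, 22290, 23162, 24034, 24906, 25778, 26650

k = N/n = 27032/31 = 872
item 1: 490
item 2: 490 + 872 = 1362
item 3: 1362 + 872 = 2234
item 4: 2234 + 872 = 3106
item 5: 3106 + 872 = 3978
item 6: 3978 + 872 = 4850
item 7: 4850 + 872 = 5722
item 8: 5722 + 872 = 6594
item 9: 6594 + 872 = 7466
item 10: 7466 + 872 = 8338
item 11: 8338 + 872 = 9210
item 12: 9210 + 872 = 10082
item 13: 10082 + 872 = 10954
item 14: 10954 + 872 = 11826
item 15: 11826 + 872 = 12698
item 16: 12698 + 872 = 13570
item 17: 13570 + 872 = 14442
item 18: 14442 + 872 = 15314
item 19: 15314 + 872 = 16186
item 20: 16186 + 872 = 17058
item 21: 17058 + 872 = 17930
item 22: 17930 + 872 = 18802
item 23: 18802 + 872 = 19674
item 24: 19674 + 872 = 20546
item 25: 20546 + 872 = 21418
item 26: 21418 + 872 = 22290
item 27: 22290 + 872 = 23162
item 28: 23162 + 872 = 24034
item 29: 24034 + 872 = 24906
item 30: 24906 + 872 = 25778
item 31: 25778 + 872 = 26650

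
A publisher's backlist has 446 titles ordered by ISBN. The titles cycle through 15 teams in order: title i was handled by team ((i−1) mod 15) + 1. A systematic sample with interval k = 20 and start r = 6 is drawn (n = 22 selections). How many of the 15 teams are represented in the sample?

3

Consecutive selections differ by k = 20, so their team numbers differ by 20 mod 15 = 5.
gcd(20, 15) = 5, so the sample visits 15/5 = 3 distinct residues mod 15.
Start 6 is team 6; the teams hit are 1, 6, 11.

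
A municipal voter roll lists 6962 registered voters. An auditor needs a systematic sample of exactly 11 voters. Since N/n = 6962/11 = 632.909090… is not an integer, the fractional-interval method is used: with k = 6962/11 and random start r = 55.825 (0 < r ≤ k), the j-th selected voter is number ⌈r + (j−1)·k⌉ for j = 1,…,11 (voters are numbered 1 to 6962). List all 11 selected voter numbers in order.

j=1: r + 0k = 55.825 → ⌈·⌉ = 56
j=2: r + 1k = 688.734090… → ⌈·⌉ = 689
j=3: r + 2k = 1321.643181… → ⌈·⌉ = 1322
j=4: r + 3k = 1954.552272… → ⌈·⌉ = 1955
j=5: r + 4k = 2587.461363… → ⌈·⌉ = 2588
j=6: r + 5k = 3220.370454… → ⌈·⌉ = 3221
j=7: r + 6k = 3853.279545… → ⌈·⌉ = 3854
j=8: r + 7k = 4486.188636… → ⌈·⌉ = 4487
j=9: r + 8k = 5119.097727… → ⌈·⌉ = 5120
j=10: r + 9k = 5752.006818… → ⌈·⌉ = 5753
j=11: r + 10k = 6384.915909… → ⌈·⌉ = 6385

56, 689, 1322, 1955, 2588, 3221, 3854, 4487, 5120, 5753, 6385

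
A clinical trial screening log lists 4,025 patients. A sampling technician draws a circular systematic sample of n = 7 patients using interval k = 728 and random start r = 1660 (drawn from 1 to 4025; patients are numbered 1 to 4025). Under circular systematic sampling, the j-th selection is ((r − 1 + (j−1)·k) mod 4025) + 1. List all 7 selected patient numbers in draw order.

1660, 2388, 3116, 3844, 547, 1275, 2003

Selection 1: 1660
Selection 2: 1660 + 728 = 2388
Selection 3: 2388 + 728 = 3116
Selection 4: 3116 + 728 = 3844
Selection 5: 3844 + 728 = 4572 → 4572 − 4025 = 547
Selection 6: 547 + 728 = 1275
Selection 7: 1275 + 728 = 2003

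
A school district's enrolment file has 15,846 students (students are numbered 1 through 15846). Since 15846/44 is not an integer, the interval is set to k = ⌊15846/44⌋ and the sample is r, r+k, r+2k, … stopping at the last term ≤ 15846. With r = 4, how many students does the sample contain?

k = ⌊15846/44⌋ = 360
Achieved size = ⌊(15846 − 4)/360⌋ + 1 = ⌊15842/360⌋ + 1 = 44 + 1 = 45
(last selection: 4 + 44×360 = 15844 ≤ 15846; next would be 16204 > 15846)

45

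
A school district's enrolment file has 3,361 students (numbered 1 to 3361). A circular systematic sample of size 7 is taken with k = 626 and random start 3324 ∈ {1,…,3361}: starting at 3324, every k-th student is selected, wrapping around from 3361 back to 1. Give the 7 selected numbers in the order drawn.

3324, 589, 1215, 1841, 2467, 3093, 358

Selection 1: 3324
Selection 2: 3324 + 626 = 3950 → 3950 − 3361 = 589
Selection 3: 589 + 626 = 1215
Selection 4: 1215 + 626 = 1841
Selection 5: 1841 + 626 = 2467
Selection 6: 2467 + 626 = 3093
Selection 7: 3093 + 626 = 3719 → 3719 − 3361 = 358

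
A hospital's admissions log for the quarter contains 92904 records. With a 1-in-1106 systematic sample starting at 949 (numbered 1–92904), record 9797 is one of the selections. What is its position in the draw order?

k = 1106
position = (9797 − 949)/1106 + 1 = 8848/1106 + 1 = 8 + 1 = 9

9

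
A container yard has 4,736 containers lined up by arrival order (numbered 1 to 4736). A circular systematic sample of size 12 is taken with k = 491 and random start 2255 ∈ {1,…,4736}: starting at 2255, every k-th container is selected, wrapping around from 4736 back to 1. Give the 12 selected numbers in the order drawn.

2255, 2746, 3237, 3728, 4219, 4710, 465, 956, 1447, 1938, 2429, 2920

Selection 1: 2255
Selection 2: 2255 + 491 = 2746
Selection 3: 2746 + 491 = 3237
Selection 4: 3237 + 491 = 3728
Selection 5: 3728 + 491 = 4219
Selection 6: 4219 + 491 = 4710
Selection 7: 4710 + 491 = 5201 → 5201 − 4736 = 465
Selection 8: 465 + 491 = 956
Selection 9: 956 + 491 = 1447
Selection 10: 1447 + 491 = 1938
Selection 11: 1938 + 491 = 2429
Selection 12: 2429 + 491 = 2920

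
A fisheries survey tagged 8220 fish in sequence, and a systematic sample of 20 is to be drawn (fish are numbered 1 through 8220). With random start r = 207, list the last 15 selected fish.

k = N/n = 8220/20 = 411
6th selection = 207 + 5×411 = 2262
7th: 2262 + 411 = 2673
8th: 2673 + 411 = 3084
9th: 3084 + 411 = 3495
10th: 3495 + 411 = 3906
11th: 3906 + 411 = 4317
12th: 4317 + 411 = 4728
13th: 4728 + 411 = 5139
14th: 5139 + 411 = 5550
15th: 5550 + 411 = 5961
16th: 5961 + 411 = 6372
17th: 6372 + 411 = 6783
18th: 6783 + 411 = 7194
19th: 7194 + 411 = 7605
20th: 7605 + 411 = 8016

2262, 2673, 3084, 3495, 3906, 4317, 4728, 5139, 5550, 5961, 6372, 6783, 7194, 7605, 8016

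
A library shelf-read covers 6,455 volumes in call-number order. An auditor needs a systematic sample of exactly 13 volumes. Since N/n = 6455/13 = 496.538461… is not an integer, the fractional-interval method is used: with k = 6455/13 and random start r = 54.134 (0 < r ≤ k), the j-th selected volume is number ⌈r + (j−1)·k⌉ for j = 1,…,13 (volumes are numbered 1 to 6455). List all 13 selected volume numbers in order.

j=1: r + 0k = 54.134 → ⌈·⌉ = 55
j=2: r + 1k = 550.672461… → ⌈·⌉ = 551
j=3: r + 2k = 1047.210923… → ⌈·⌉ = 1048
j=4: r + 3k = 1543.749384… → ⌈·⌉ = 1544
j=5: r + 4k = 2040.287846… → ⌈·⌉ = 2041
j=6: r + 5k = 2536.826307… → ⌈·⌉ = 2537
j=7: r + 6k = 3033.364769… → ⌈·⌉ = 3034
j=8: r + 7k = 3529.903230… → ⌈·⌉ = 3530
j=9: r + 8k = 4026.441692… → ⌈·⌉ = 4027
j=10: r + 9k = 4522.980153… → ⌈·⌉ = 4523
j=11: r + 10k = 5019.518615… → ⌈·⌉ = 5020
j=12: r + 11k = 5516.057076… → ⌈·⌉ = 5517
j=13: r + 12k = 6012.595538… → ⌈·⌉ = 6013

55, 551, 1048, 1544, 2041, 2537, 3034, 3530, 4027, 4523, 5020, 5517, 6013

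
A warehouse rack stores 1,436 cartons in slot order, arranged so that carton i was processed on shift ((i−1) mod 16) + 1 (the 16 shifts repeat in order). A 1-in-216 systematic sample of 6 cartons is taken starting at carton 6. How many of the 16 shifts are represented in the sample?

2

Consecutive selections differ by k = 216, so their shift numbers differ by 216 mod 16 = 8.
gcd(216, 16) = 8, so the sample visits 16/8 = 2 distinct residues mod 16.
Start 6 is shift 6; the shifts hit are 6, 14.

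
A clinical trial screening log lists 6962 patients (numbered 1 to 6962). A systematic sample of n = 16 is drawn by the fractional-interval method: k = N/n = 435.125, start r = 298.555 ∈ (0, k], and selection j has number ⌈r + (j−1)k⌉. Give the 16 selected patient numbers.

299, 734, 1169, 1604, 2040, 2475, 2910, 3345, 3780, 4215, 4650, 5085, 5521, 5956, 6391, 6826

j=1: r + 0k = 298.555 → ⌈·⌉ = 299
j=2: r + 1k = 733.68 → ⌈·⌉ = 734
j=3: r + 2k = 1168.805 → ⌈·⌉ = 1169
j=4: r + 3k = 1603.93 → ⌈·⌉ = 1604
j=5: r + 4k = 2039.055 → ⌈·⌉ = 2040
j=6: r + 5k = 2474.18 → ⌈·⌉ = 2475
j=7: r + 6k = 2909.305 → ⌈·⌉ = 2910
j=8: r + 7k = 3344.43 → ⌈·⌉ = 3345
j=9: r + 8k = 3779.555 → ⌈·⌉ = 3780
j=10: r + 9k = 4214.68 → ⌈·⌉ = 4215
j=11: r + 10k = 4649.805 → ⌈·⌉ = 4650
j=12: r + 11k = 5084.93 → ⌈·⌉ = 5085
j=13: r + 12k = 5520.055 → ⌈·⌉ = 5521
j=14: r + 13k = 5955.18 → ⌈·⌉ = 5956
j=15: r + 14k = 6390.305 → ⌈·⌉ = 6391
j=16: r + 15k = 6825.43 → ⌈·⌉ = 6826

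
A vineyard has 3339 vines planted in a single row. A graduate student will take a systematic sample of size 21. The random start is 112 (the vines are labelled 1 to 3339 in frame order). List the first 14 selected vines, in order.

k = N/n = 3339/21 = 159
vine 1: 112
vine 2: 112 + 159 = 271
vine 3: 271 + 159 = 430
vine 4: 430 + 159 = 589
vine 5: 589 + 159 = 748
vine 6: 748 + 159 = 907
vine 7: 907 + 159 = 1066
vine 8: 1066 + 159 = 1225
vine 9: 1225 + 159 = 1384
vine 10: 1384 + 159 = 1543
vine 11: 1543 + 159 = 1702
vine 12: 1702 + 159 = 1861
vine 13: 1861 + 159 = 2020
vine 14: 2020 + 159 = 2179

112, 271, 430, 589, 748, 907, 1066, 1225, 1384, 1543, 1702, 1861, 2020, 2179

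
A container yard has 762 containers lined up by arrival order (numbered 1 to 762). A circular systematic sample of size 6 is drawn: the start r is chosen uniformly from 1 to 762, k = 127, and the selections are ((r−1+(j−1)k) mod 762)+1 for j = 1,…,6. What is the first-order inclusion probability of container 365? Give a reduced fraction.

1/127

For each position j, as r ranges over 1…762 the j-th selection hits every container exactly once, so container 365 is selected for exactly 6 of the 762 starts.
Inclusion probability = 6/762 = 1/127.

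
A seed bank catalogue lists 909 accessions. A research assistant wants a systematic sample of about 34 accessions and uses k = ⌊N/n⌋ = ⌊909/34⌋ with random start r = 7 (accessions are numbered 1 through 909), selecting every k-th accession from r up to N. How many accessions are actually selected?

k = ⌊909/34⌋ = 26
Achieved size = ⌊(909 − 7)/26⌋ + 1 = ⌊902/26⌋ + 1 = 34 + 1 = 35
(last selection: 7 + 34×26 = 891 ≤ 909; next would be 917 > 909)

35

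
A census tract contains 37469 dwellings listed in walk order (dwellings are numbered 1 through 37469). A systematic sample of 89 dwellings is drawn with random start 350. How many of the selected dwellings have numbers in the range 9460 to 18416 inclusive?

21

k = 37469/89 = 421
First selection ≥ 9460: 350 + ⌈(9460−350)/421⌉·421 = 350 + 22×421 = 9612
Last selection ≤ 18416: 350 + ⌊(18416−350)/421⌋·421 = 350 + 42×421 = 18032
Count = 42 − 22 + 1 = 21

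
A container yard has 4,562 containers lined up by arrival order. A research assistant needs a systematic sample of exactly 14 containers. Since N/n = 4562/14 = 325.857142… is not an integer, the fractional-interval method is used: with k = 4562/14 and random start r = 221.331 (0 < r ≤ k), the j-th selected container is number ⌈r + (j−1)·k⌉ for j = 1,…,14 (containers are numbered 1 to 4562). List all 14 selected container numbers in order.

j=1: r + 0k = 221.331 → ⌈·⌉ = 222
j=2: r + 1k = 547.188142… → ⌈·⌉ = 548
j=3: r + 2k = 873.045285… → ⌈·⌉ = 874
j=4: r + 3k = 1198.902428… → ⌈·⌉ = 1199
j=5: r + 4k = 1524.759571… → ⌈·⌉ = 1525
j=6: r + 5k = 1850.616714… → ⌈·⌉ = 1851
j=7: r + 6k = 2176.473857… → ⌈·⌉ = 2177
j=8: r + 7k = 2502.331 → ⌈·⌉ = 2503
j=9: r + 8k = 2828.188142… → ⌈·⌉ = 2829
j=10: r + 9k = 3154.045285… → ⌈·⌉ = 3155
j=11: r + 10k = 3479.902428… → ⌈·⌉ = 3480
j=12: r + 11k = 3805.759571… → ⌈·⌉ = 3806
j=13: r + 12k = 4131.616714… → ⌈·⌉ = 4132
j=14: r + 13k = 4457.473857… → ⌈·⌉ = 4458

222, 548, 874, 1199, 1525, 1851, 2177, 2503, 2829, 3155, 3480, 3806, 4132, 4458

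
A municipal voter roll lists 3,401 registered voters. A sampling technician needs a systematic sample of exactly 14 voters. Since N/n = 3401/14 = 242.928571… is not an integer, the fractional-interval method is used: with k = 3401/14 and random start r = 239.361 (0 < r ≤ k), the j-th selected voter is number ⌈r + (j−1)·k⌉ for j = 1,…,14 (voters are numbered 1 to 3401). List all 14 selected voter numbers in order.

240, 483, 726, 969, 1212, 1455, 1697, 1940, 2183, 2426, 2669, 2912, 3155, 3398

j=1: r + 0k = 239.361 → ⌈·⌉ = 240
j=2: r + 1k = 482.289571… → ⌈·⌉ = 483
j=3: r + 2k = 725.218142… → ⌈·⌉ = 726
j=4: r + 3k = 968.146714… → ⌈·⌉ = 969
j=5: r + 4k = 1211.075285… → ⌈·⌉ = 1212
j=6: r + 5k = 1454.003857… → ⌈·⌉ = 1455
j=7: r + 6k = 1696.932428… → ⌈·⌉ = 1697
j=8: r + 7k = 1939.861 → ⌈·⌉ = 1940
j=9: r + 8k = 2182.789571… → ⌈·⌉ = 2183
j=10: r + 9k = 2425.718142… → ⌈·⌉ = 2426
j=11: r + 10k = 2668.646714… → ⌈·⌉ = 2669
j=12: r + 11k = 2911.575285… → ⌈·⌉ = 2912
j=13: r + 12k = 3154.503857… → ⌈·⌉ = 3155
j=14: r + 13k = 3397.432428… → ⌈·⌉ = 3398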